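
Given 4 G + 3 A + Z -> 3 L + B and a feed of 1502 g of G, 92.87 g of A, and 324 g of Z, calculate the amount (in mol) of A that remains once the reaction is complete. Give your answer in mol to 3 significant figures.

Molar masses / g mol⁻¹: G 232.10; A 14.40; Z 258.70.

2.69 mol

n(G) = 1502 / 232.10 = 6.471 mol
n(A) = 92.87 / 14.40 = 6.449 mol
n(Z) = 324.0 / 258.70 = 1.252 mol
n/ν for G = 6.471/4 = 1.618
n/ν for A = 6.449/3 = 2.150
n/ν for Z = 1.252/1 = 1.252
Smallest n/ν is Z → limiting reagent.
A consumed = (3/1) × 1.252 = 3.756 mol
A remaining = 6.449 − 3.756 = 2.693 mol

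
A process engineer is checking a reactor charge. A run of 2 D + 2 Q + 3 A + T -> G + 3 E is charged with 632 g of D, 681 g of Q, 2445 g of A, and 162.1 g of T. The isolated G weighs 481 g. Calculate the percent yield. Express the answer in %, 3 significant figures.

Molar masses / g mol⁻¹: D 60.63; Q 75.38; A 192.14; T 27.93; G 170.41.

66.5 %

n(D) = 632.0 / 60.63 = 10.42 mol
n(Q) = 681.0 / 75.38 = 9.034 mol
n(A) = 2445 / 192.14 = 12.73 mol
n(T) = 162.1 / 27.93 = 5.804 mol
n/ν → D: 5.210, Q: 4.517, A: 4.243, T: 5.804; A is limiting.
theoretical n(G) = (1/3) × 12.73 = 4.243 mol → 723.0 g
% yield = 481 / 723.0 × 100 = 66.53 %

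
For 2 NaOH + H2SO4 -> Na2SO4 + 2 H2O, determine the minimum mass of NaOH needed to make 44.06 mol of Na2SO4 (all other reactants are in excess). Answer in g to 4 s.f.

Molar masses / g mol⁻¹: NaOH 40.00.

3525 g

n(Na2SO4) = 44.06 mol
n(NaOH) = (2/1) × 44.06 = 88.12 mol
mass = 88.12 × 40.00 = 3525 g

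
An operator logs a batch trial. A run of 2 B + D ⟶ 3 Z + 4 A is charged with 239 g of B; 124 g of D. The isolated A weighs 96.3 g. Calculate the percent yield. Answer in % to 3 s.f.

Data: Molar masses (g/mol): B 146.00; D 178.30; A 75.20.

46.0 %

n(B) = 239.0 / 146.00 = 1.637 mol
n(D) = 124.0 / 178.30 = 0.6955 mol
n/ν for B = 1.637/2 = 0.8185
n/ν for D = 0.6955/1 = 0.6955
Smallest n/ν is D → limiting reagent.
theoretical n(A) = (4/1) × 0.6955 = 2.782 mol → 209.2 g
% yield = 96.3 / 209.2 × 100 = 46.03 %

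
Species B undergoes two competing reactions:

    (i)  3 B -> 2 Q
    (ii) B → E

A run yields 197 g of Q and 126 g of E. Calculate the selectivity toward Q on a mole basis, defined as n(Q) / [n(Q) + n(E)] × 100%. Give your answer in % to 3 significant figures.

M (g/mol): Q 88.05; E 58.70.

51.0 %

n(Q) = 197 / 88.05 = 2.237 mol
n(E) = 126 / 58.70 = 2.147 mol
selectivity = 2.237/(2.237+2.147) × 100 = 51.03 %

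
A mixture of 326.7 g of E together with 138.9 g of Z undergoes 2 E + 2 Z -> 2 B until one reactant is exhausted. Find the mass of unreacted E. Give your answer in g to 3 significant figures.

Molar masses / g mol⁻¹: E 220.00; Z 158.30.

134 g

n(E) = 326.7 / 220.00 = 1.485 mol
n(Z) = 138.9 / 158.30 = 0.8774 mol
n/ν for E = 1.485/2 = 0.7425
n/ν for Z = 0.8774/2 = 0.4387
Smallest n/ν is Z → limiting reagent.
E consumed = (2/2) × 0.8774 = 0.8774 mol
E remaining = 1.485 − 0.8774 = 0.6076 mol
mass = 0.6076 × 220.00 = 133.7 g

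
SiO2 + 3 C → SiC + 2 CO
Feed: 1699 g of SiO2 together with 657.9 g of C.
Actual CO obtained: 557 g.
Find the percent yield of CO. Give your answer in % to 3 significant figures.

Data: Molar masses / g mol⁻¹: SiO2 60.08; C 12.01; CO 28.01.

54.5 %

n(SiO2) = 1699 / 60.08 = 28.28 mol
n(C) = 657.9 / 12.01 = 54.78 mol
n/ν → SiO2: 28.28, C: 18.26; C is limiting.
theoretical n(CO) = (2/3) × 54.78 = 36.52 mol → 1023 g
% yield = 557 / 1023 × 100 = 54.45 %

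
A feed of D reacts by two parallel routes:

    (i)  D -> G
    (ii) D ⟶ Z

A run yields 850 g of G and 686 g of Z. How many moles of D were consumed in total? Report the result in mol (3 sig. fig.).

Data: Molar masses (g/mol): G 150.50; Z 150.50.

10.2 mol

n(G) = 850 / 150.50 = 5.648 mol
n(Z) = 686 / 150.50 = 4.558 mol
n(D) via (i) = (1/1)×5.648 = 5.648 mol
n(D) via (ii) = (1/1)×4.558 = 4.558 mol
total n(D) = 5.648 + 4.558 = 10.21 mol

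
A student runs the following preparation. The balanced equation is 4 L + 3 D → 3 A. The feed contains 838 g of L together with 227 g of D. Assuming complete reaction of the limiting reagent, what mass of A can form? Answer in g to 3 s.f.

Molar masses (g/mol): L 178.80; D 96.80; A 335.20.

n(L) = 838.0 / 178.80 = 4.687 mol
n(D) = 227.0 / 96.80 = 2.345 mol
n/ν → L: 1.172, D: 0.7817; D is limiting.
n(A) = (3/3) × 2.345 = 2.345 mol
mass = 2.345 × 335.20 = 786.0 g

786 g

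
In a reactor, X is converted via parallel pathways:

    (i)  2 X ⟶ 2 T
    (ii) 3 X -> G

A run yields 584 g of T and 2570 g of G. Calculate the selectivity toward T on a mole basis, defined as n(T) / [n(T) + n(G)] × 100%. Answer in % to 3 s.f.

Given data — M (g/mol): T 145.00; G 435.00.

n(T) = 584 / 145.00 = 4.028 mol
n(G) = 2570 / 435.00 = 5.908 mol
selectivity = 4.028/(4.028+5.908) × 100 = 40.54 %

40.5 %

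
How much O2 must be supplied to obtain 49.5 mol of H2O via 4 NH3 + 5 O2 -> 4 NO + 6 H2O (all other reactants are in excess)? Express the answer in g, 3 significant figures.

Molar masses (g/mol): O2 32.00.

n(H2O) = 49.50 mol
n(O2) = (5/6) × 49.50 = 41.25 mol
mass = 41.25 × 32.00 = 1320 g

1320 g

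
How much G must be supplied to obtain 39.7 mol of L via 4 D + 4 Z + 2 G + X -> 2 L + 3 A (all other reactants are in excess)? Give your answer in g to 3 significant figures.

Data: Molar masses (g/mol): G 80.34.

3190 g

n(L) = 39.70 mol
n(G) = (2/2) × 39.70 = 39.70 mol
mass = 39.70 × 80.34 = 3189 g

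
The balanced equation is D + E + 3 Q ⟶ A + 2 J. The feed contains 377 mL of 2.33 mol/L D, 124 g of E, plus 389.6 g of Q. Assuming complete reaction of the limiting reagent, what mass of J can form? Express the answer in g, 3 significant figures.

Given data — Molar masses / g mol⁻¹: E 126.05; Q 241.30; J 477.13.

514 g

n(D) = 2.33 × 377.0/1000 = 0.8784 mol
n(E) = 124.0 / 126.05 = 0.9837 mol
n(Q) = 389.6 / 241.30 = 1.615 mol
n/ν for D = 0.8784/1 = 0.8784
n/ν for E = 0.9837/1 = 0.9837
n/ν for Q = 1.615/3 = 0.5383
Smallest n/ν is Q → limiting reagent.
n(J) = (2/3) × 1.615 = 1.077 mol
mass = 1.077 × 477.13 = 513.9 g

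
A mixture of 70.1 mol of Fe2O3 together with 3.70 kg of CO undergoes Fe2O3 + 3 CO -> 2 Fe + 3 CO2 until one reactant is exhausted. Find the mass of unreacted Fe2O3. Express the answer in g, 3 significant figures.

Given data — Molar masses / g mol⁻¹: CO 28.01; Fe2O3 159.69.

n(Fe2O3) = 70.10 mol
n(CO) = 3.700×1000 / 28.01 = 132.1 mol
n/ν for Fe2O3 = 70.10/1 = 70.10
n/ν for CO = 132.1/3 = 44.03
Smallest n/ν is CO → limiting reagent.
Fe2O3 consumed = (1/3) × 132.1 = 44.03 mol
Fe2O3 remaining = 70.10 − 44.03 = 26.07 mol
mass = 26.07 × 159.69 = 4163 g

4160 g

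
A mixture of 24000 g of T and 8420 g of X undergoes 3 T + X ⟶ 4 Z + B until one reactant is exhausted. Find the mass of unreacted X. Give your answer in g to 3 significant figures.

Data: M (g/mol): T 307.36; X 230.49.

n(T) = 24000 / 307.36 = 78.08 mol
n(X) = 8420 / 230.49 = 36.53 mol
n/ν for T = 78.08/3 = 26.03
n/ν for X = 36.53/1 = 36.53
Smallest n/ν is T → limiting reagent.
X consumed = (1/3) × 78.08 = 26.03 mol
X remaining = 36.53 − 26.03 = 10.50 mol
mass = 10.50 × 230.49 = 2420 g

2420 g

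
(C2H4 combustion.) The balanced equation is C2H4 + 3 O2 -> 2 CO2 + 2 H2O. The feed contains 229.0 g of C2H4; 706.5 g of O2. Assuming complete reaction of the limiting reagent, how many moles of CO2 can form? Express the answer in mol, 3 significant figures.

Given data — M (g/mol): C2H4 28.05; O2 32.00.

n(C2H4) = 229.0 / 28.05 = 8.164 mol
n(O2) = 706.5 / 32.00 = 22.08 mol
n/ν → C2H4: 8.164, O2: 7.360; O2 is limiting.
n(CO2) = (2/3) × 22.08 = 14.72 mol

14.7 mol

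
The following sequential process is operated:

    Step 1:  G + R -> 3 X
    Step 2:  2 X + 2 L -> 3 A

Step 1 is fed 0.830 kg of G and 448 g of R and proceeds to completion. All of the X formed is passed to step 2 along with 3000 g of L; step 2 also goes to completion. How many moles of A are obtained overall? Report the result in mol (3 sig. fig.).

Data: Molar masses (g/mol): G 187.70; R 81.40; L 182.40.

Step 1:
n(G) = 0.8300×1000 / 187.70 = 4.422 mol
n(R) = 448.0 / 81.40 = 5.504 mol
n/ν for G = 4.422/1 = 4.422
n/ν for R = 5.504/1 = 5.504
Smallest n/ν is G → limiting reagent.
n(X) produced = (3/1) × 4.422 = 13.27 mol
Step 2:
n(X) available = 13.27 mol
n(L) = 3000 / 182.40 = 16.45 mol
n/ν for X = 13.27/2 = 6.635
n/ν for L = 16.45/2 = 8.225
Smallest n/ν is X → limiting reagent.
n(A) = (3/2) × 13.27 = 19.91 mol

19.9 mol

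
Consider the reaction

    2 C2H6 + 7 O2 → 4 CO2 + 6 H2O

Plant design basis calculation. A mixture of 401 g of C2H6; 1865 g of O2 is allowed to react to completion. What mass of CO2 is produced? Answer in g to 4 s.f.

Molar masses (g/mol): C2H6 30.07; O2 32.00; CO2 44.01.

n(C2H6) = 401.0 / 30.07 = 13.34 mol
n(O2) = 1865 / 32.00 = 58.28 mol
n/ν for C2H6 = 13.34/2 = 6.670
n/ν for O2 = 58.28/7 = 8.326
Smallest n/ν is C2H6 → limiting reagent.
n(CO2) = (4/2) × 13.34 = 26.68 mol
mass = 26.68 × 44.01 = 1174 g

1174 g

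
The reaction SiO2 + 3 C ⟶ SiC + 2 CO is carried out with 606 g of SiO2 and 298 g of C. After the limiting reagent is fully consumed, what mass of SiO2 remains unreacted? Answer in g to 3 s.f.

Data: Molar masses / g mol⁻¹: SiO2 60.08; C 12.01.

109 g

n(SiO2) = 606.0 / 60.08 = 10.09 mol
n(C) = 298.0 / 12.01 = 24.81 mol
n/ν → SiO2: 10.09, C: 8.270; C is limiting.
SiO2 consumed = (1/3) × 24.81 = 8.270 mol
SiO2 remaining = 10.09 − 8.270 = 1.820 mol
mass = 1.820 × 60.08 = 109.3 g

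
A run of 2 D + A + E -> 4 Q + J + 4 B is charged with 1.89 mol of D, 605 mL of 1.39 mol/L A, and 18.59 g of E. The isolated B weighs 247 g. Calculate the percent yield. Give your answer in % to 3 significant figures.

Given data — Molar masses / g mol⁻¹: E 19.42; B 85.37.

n(D) = 1.890 mol
n(A) = 1.39 × 605.0/1000 = 0.8410 mol
n(E) = 18.59 / 19.42 = 0.9573 mol
n/ν for D = 1.890/2 = 0.9450
n/ν for A = 0.8410/1 = 0.8410
n/ν for E = 0.9573/1 = 0.9573
Smallest n/ν is A → limiting reagent.
theoretical n(B) = (4/1) × 0.8410 = 3.364 mol → 287.2 g
% yield = 247 / 287.2 × 100 = 86.00 %

86.0 %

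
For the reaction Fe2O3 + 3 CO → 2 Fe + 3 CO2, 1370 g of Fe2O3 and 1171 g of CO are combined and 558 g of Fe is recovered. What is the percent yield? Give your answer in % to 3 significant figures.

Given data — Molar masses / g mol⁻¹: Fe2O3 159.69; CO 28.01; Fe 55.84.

58.2 %

n(Fe2O3) = 1370 / 159.69 = 8.579 mol
n(CO) = 1171 / 28.01 = 41.81 mol
n/ν for Fe2O3 = 8.579/1 = 8.579
n/ν for CO = 41.81/3 = 13.94
Smallest n/ν is Fe2O3 → limiting reagent.
theoretical n(Fe) = (2/1) × 8.579 = 17.16 mol → 958.2 g
% yield = 558 / 958.2 × 100 = 58.23 %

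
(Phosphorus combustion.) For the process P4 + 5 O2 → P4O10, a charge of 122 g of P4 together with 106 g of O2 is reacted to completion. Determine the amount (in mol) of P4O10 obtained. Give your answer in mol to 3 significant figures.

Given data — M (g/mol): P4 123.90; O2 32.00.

0.663 mol

n(P4) = 122.0 / 123.90 = 0.9847 mol
n(O2) = 106.0 / 32.00 = 3.313 mol
n/ν for P4 = 0.9847/1 = 0.9847
n/ν for O2 = 3.313/5 = 0.6626
Smallest n/ν is O2 → limiting reagent.
n(P4O10) = (1/5) × 3.313 = 0.6626 mol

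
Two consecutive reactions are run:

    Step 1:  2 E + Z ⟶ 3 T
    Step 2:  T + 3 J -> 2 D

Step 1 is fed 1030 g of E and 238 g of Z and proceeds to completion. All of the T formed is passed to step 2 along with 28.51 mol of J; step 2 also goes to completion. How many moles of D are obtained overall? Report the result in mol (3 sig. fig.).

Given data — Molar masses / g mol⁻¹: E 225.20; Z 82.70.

Step 1:
n(E) = 1030 / 225.20 = 4.574 mol
n(Z) = 238.0 / 82.70 = 2.878 mol
n/ν for E = 4.574/2 = 2.287
n/ν for Z = 2.878/1 = 2.878
Smallest n/ν is E → limiting reagent.
n(T) produced = (3/2) × 4.574 = 6.861 mol
Step 2:
n(T) available = 6.861 mol
n(J) = 28.51 mol
n/ν for T = 6.861/1 = 6.861
n/ν for J = 28.51/3 = 9.503
Smallest n/ν is T → limiting reagent.
n(D) = (2/1) × 6.861 = 13.72 mol

13.7 mol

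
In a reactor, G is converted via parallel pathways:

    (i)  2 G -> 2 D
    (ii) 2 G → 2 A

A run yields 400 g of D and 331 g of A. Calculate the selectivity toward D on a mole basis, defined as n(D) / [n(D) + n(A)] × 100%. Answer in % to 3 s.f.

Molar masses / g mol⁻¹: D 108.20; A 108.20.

54.7 %

n(D) = 400 / 108.20 = 3.697 mol
n(A) = 331 / 108.20 = 3.059 mol
selectivity = 3.697/(3.697+3.059) × 100 = 54.72 %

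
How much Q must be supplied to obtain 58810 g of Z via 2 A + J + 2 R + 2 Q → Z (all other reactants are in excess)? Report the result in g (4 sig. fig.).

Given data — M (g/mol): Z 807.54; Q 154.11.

22450 g

n(Z) = 58810 / 807.54 = 72.83 mol
n(Q) = (2/1) × 72.83 = 145.7 mol
mass = 145.7 × 154.11 = 22450 g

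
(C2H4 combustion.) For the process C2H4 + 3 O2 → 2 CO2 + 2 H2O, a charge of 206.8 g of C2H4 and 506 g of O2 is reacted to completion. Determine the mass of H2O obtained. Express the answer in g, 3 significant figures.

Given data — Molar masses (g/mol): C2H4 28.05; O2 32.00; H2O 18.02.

n(C2H4) = 206.8 / 28.05 = 7.373 mol
n(O2) = 506.0 / 32.00 = 15.81 mol
n/ν for C2H4 = 7.373/1 = 7.373
n/ν for O2 = 15.81/3 = 5.270
Smallest n/ν is O2 → limiting reagent.
n(H2O) = (2/3) × 15.81 = 10.54 mol
mass = 10.54 × 18.02 = 189.9 g

190 g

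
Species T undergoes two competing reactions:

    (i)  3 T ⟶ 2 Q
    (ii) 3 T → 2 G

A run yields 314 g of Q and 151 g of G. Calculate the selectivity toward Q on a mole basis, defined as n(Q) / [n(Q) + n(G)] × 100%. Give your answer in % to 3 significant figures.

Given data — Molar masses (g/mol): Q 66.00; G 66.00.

67.5 %

n(Q) = 314 / 66.00 = 4.758 mol
n(G) = 151 / 66.00 = 2.288 mol
selectivity = 4.758/(4.758+2.288) × 100 = 67.53 %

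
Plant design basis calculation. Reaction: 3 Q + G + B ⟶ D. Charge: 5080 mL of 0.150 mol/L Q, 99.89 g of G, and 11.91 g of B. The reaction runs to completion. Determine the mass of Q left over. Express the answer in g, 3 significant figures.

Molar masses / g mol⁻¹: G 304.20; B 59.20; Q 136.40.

n(Q) = 0.150 × 5080/1000 = 0.7620 mol
n(G) = 99.89 / 304.20 = 0.3284 mol
n(B) = 11.91 / 59.20 = 0.2012 mol
n/ν → Q: 0.2540, G: 0.3284, B: 0.2012; B is limiting.
Q consumed = (3/1) × 0.2012 = 0.6036 mol
Q remaining = 0.7620 − 0.6036 = 0.1584 mol
mass = 0.1584 × 136.40 = 21.61 g

21.6 g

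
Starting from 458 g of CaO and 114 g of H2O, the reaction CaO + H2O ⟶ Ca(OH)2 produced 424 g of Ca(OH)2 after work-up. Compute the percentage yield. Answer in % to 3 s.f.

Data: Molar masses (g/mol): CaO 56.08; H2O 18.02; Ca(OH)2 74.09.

n(CaO) = 458.0 / 56.08 = 8.167 mol
n(H2O) = 114.0 / 18.02 = 6.326 mol
n/ν → CaO: 8.167, H2O: 6.326; H2O is limiting.
theoretical n(Ca(OH)2) = (1/1) × 6.326 = 6.326 mol → 468.7 g
% yield = 424 / 468.7 × 100 = 90.46 %

90.5 %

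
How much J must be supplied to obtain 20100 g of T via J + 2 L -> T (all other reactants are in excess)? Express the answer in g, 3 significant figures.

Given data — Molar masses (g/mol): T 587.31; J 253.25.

8670 g

n(T) = 20100 / 587.31 = 34.22 mol
n(J) = (1/1) × 34.22 = 34.22 mol
mass = 34.22 × 253.25 = 8666 g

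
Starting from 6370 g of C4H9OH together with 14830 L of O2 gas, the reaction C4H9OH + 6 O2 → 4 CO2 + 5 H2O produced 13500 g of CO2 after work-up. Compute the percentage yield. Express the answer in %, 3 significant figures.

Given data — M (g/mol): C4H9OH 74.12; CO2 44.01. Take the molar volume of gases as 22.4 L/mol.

n(C4H9OH) = 6370 / 74.12 = 85.94 mol
n(O2) = 14830 / 22.4 = 662.1 mol
n/ν for C4H9OH = 85.94/1 = 85.94
n/ν for O2 = 662.1/6 = 110.4
Smallest n/ν is C4H9OH → limiting reagent.
theoretical n(CO2) = (4/1) × 85.94 = 343.8 mol → 15130 g
% yield = 13500 / 15130 × 100 = 89.23 %

89.2 %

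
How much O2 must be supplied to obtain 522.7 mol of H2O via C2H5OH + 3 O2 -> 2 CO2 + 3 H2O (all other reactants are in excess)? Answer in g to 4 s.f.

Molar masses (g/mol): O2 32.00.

16730 g

n(H2O) = 522.7 mol
n(O2) = (3/3) × 522.7 = 522.7 mol
mass = 522.7 × 32.00 = 16730 g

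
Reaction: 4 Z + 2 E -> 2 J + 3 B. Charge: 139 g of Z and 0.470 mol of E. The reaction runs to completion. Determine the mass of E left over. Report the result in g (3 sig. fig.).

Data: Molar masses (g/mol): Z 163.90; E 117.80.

n(Z) = 139.0 / 163.90 = 0.8481 mol
n(E) = 0.4700 mol
n/ν for Z = 0.8481/4 = 0.2120
n/ν for E = 0.4700/2 = 0.2350
Smallest n/ν is Z → limiting reagent.
E consumed = (2/4) × 0.8481 = 0.4241 mol
E remaining = 0.4700 − 0.4241 = 0.04590 mol
mass = 0.04590 × 117.80 = 5.407 g

5.41 g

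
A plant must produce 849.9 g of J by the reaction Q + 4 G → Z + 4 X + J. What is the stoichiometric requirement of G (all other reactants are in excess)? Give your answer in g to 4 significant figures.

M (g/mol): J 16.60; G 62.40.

n(J) = 849.9 / 16.60 = 51.20 mol
n(G) = (4/1) × 51.20 = 204.8 mol
mass = 204.8 × 62.40 = 12780 g

12780 g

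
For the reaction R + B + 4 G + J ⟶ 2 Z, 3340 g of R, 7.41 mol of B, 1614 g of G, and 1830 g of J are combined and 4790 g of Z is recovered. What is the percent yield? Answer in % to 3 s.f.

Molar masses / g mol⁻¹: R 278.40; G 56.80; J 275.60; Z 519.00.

69.5 %

n(R) = 3340 / 278.40 = 12.00 mol
n(B) = 7.410 mol
n(G) = 1614 / 56.80 = 28.42 mol
n(J) = 1830 / 275.60 = 6.640 mol
n/ν for R = 12.00/1 = 12.00
n/ν for B = 7.410/1 = 7.410
n/ν for G = 28.42/4 = 7.105
n/ν for J = 6.640/1 = 6.640
Smallest n/ν is J → limiting reagent.
theoretical n(Z) = (2/1) × 6.640 = 13.28 mol → 6892 g
% yield = 4790 / 6892 × 100 = 69.50 %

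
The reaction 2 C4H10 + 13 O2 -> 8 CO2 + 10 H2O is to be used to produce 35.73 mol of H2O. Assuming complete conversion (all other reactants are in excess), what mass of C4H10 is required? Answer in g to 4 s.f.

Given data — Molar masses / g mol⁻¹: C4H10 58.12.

n(H2O) = 35.73 mol
n(C4H10) = (2/10) × 35.73 = 7.146 mol
mass = 7.146 × 58.12 = 415.3 g

415.3 g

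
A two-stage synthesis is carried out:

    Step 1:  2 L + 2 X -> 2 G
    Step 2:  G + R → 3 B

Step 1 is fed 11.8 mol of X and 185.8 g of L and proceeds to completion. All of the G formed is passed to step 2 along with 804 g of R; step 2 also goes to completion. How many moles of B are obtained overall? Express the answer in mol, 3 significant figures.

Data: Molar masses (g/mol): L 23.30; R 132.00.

18.3 mol

Step 1:
n(X) = 11.80 mol
n(L) = 185.8 / 23.30 = 7.974 mol
n/ν → X: 5.900, L: 3.987; L is limiting.
n(G) produced = (2/2) × 7.974 = 7.974 mol
Step 2:
n(G) available = 7.974 mol
n(R) = 804.0 / 132.00 = 6.091 mol
n/ν → G: 7.974, R: 6.091; R is limiting.
n(B) = (3/1) × 6.091 = 18.27 mol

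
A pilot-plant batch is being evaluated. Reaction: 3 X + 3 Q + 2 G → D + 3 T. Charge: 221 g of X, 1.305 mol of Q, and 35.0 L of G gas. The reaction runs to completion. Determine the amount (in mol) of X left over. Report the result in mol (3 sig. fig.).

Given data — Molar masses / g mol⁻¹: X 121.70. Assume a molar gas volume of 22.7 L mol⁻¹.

n(X) = 221.0 / 121.70 = 1.816 mol
n(Q) = 1.305 mol
n(G) = 35.00 / 22.7 = 1.542 mol
n/ν for X = 1.816/3 = 0.6053
n/ν for Q = 1.305/3 = 0.4350
n/ν for G = 1.542/2 = 0.7710
Smallest n/ν is Q → limiting reagent.
X consumed = (3/3) × 1.305 = 1.305 mol
X remaining = 1.816 − 1.305 = 0.5110 mol

0.511 mol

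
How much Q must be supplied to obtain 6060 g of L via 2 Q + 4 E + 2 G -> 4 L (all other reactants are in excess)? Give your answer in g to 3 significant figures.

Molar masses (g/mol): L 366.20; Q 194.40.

1610 g

n(L) = 6060 / 366.20 = 16.55 mol
n(Q) = (2/4) × 16.55 = 8.275 mol
mass = 8.275 × 194.40 = 1609 g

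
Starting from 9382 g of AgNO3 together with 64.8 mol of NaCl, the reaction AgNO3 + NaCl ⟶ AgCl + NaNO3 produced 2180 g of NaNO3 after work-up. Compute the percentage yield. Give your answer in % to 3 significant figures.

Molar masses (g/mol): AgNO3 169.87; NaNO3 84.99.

46.4 %

n(AgNO3) = 9382 / 169.87 = 55.23 mol
n(NaCl) = 64.80 mol
n/ν → AgNO3: 55.23, NaCl: 64.80; AgNO3 is limiting.
theoretical n(NaNO3) = (1/1) × 55.23 = 55.23 mol → 4694 g
% yield = 2180 / 4694 × 100 = 46.44 %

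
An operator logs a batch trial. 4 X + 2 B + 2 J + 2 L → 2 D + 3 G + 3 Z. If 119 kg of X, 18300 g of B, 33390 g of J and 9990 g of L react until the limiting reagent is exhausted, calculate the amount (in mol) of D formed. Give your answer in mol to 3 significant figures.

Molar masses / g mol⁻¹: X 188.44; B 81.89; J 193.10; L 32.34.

n(X) = 119.0×1000 / 188.44 = 631.5 mol
n(B) = 18300 / 81.89 = 223.5 mol
n(J) = 33390 / 193.10 = 172.9 mol
n(L) = 9990 / 32.34 = 308.9 mol
n/ν → X: 157.9, B: 111.8, J: 86.45, L: 154.5; J is limiting.
n(D) = (2/2) × 172.9 = 172.9 mol

173 mol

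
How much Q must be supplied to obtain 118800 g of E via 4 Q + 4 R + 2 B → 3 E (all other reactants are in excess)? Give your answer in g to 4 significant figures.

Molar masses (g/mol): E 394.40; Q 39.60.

n(E) = 118800 / 394.40 = 301.2 mol
n(Q) = (4/3) × 301.2 = 401.6 mol
mass = 401.6 × 39.60 = 15900 g

15900 g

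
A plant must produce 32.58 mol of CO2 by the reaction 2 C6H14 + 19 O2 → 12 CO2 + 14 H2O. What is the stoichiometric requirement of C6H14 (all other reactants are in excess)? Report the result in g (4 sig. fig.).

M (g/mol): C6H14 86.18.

n(CO2) = 32.58 mol
n(C6H14) = (2/12) × 32.58 = 5.430 mol
mass = 5.430 × 86.18 = 468.0 g

468.0 g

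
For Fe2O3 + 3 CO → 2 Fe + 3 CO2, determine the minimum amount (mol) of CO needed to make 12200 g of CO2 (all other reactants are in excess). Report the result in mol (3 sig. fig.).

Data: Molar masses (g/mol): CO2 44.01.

n(CO2) = 12200 / 44.01 = 277.2 mol
n(CO) = (3/3) × 277.2 = 277.2 mol

277 mol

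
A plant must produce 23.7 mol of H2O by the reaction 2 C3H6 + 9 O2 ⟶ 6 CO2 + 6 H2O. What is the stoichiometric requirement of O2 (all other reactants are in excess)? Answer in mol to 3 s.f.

n(H2O) = 23.70 mol
n(O2) = (9/6) × 23.70 = 35.55 mol

35.6 mol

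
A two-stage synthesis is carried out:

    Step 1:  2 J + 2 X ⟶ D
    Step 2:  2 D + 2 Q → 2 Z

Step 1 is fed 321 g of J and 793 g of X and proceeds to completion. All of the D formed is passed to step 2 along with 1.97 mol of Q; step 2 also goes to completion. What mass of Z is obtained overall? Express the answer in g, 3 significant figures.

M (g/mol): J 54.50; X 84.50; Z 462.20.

Step 1:
n(J) = 321.0 / 54.50 = 5.890 mol
n(X) = 793.0 / 84.50 = 9.385 mol
n/ν for J = 5.890/2 = 2.945
n/ν for X = 9.385/2 = 4.693
Smallest n/ν is J → limiting reagent.
n(D) produced = (1/2) × 5.890 = 2.945 mol
Step 2:
n(D) available = 2.945 mol
n(Q) = 1.970 mol
n/ν for D = 2.945/2 = 1.473
n/ν for Q = 1.970/2 = 0.9850
Smallest n/ν is Q → limiting reagent.
n(Z) = (2/2) × 1.970 = 1.970 mol
mass = 1.970 × 462.20 = 910.5 g

911 g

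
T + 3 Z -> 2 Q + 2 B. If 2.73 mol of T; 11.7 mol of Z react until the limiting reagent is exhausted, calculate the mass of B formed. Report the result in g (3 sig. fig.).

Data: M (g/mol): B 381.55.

2080 g

n(T) = 2.730 mol
n(Z) = 11.70 mol
n/ν for T = 2.730/1 = 2.730
n/ν for Z = 11.70/3 = 3.900
Smallest n/ν is T → limiting reagent.
n(B) = (2/1) × 2.730 = 5.460 mol
mass = 5.460 × 381.55 = 2083 g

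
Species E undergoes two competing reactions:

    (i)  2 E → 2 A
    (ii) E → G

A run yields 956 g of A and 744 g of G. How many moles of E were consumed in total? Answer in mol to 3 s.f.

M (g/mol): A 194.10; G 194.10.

n(A) = 956 / 194.10 = 4.925 mol
n(G) = 744 / 194.10 = 3.833 mol
n(E) via (i) = (2/2)×4.925 = 4.925 mol
n(E) via (ii) = (1/1)×3.833 = 3.833 mol
total n(E) = 4.925 + 3.833 = 8.758 mol

8.76 mol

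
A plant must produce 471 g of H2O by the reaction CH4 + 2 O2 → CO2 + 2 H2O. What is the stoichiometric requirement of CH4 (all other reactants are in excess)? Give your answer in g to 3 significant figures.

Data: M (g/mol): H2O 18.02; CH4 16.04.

210 g

n(H2O) = 471 / 18.02 = 26.14 mol
n(CH4) = (1/2) × 26.14 = 13.07 mol
mass = 13.07 × 16.04 = 209.6 g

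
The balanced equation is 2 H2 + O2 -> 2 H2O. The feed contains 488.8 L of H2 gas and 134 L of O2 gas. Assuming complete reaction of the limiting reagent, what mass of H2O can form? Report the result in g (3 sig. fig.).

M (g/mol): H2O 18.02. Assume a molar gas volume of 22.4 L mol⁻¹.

n(H2) = 488.8 / 22.4 = 21.82 mol
n(O2) = 134.0 / 22.4 = 5.982 mol
n/ν for H2 = 21.82/2 = 10.91
n/ν for O2 = 5.982/1 = 5.982
Smallest n/ν is O2 → limiting reagent.
n(H2O) = (2/1) × 5.982 = 11.96 mol
mass = 11.96 × 18.02 = 215.5 g

216 g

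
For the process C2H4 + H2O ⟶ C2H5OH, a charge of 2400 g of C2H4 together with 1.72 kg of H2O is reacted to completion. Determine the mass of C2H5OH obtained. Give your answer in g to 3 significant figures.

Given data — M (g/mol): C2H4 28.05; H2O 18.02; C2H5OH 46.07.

n(C2H4) = 2400 / 28.05 = 85.56 mol
n(H2O) = 1.720×1000 / 18.02 = 95.45 mol
n/ν for C2H4 = 85.56/1 = 85.56
n/ν for H2O = 95.45/1 = 95.45
Smallest n/ν is C2H4 → limiting reagent.
n(C2H5OH) = (1/1) × 85.56 = 85.56 mol
mass = 85.56 × 46.07 = 3942 g

3940 g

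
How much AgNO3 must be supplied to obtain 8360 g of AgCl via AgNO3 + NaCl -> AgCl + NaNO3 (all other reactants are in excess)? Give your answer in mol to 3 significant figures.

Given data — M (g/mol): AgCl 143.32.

58.3 mol

n(AgCl) = 8360 / 143.32 = 58.33 mol
n(AgNO3) = (1/1) × 58.33 = 58.33 mol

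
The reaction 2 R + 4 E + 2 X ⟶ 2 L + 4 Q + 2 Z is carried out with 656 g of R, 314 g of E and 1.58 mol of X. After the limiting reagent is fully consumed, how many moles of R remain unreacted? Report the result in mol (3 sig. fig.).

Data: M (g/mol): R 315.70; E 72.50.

0.498 mol

n(R) = 656.0 / 315.70 = 2.078 mol
n(E) = 314.0 / 72.50 = 4.331 mol
n(X) = 1.580 mol
n/ν for R = 2.078/2 = 1.039
n/ν for E = 4.331/4 = 1.083
n/ν for X = 1.580/2 = 0.7900
Smallest n/ν is X → limiting reagent.
R consumed = (2/2) × 1.580 = 1.580 mol
R remaining = 2.078 − 1.580 = 0.4980 mol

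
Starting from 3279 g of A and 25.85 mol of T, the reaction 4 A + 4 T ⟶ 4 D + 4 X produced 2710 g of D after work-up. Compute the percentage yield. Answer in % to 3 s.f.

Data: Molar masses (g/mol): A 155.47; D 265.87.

48.3 %

n(A) = 3279 / 155.47 = 21.09 mol
n(T) = 25.85 mol
n/ν for A = 21.09/4 = 5.273
n/ν for T = 25.85/4 = 6.463
Smallest n/ν is A → limiting reagent.
theoretical n(D) = (4/4) × 21.09 = 21.09 mol → 5607 g
% yield = 2710 / 5607 × 100 = 48.33 %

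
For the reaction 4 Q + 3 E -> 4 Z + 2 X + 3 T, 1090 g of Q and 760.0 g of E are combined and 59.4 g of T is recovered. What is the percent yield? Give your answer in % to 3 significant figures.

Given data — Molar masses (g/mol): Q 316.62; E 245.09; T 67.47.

34.1 %

n(Q) = 1090 / 316.62 = 3.443 mol
n(E) = 760.0 / 245.09 = 3.101 mol
n/ν → Q: 0.8608, E: 1.034; Q is limiting.
theoretical n(T) = (3/4) × 3.443 = 2.582 mol → 174.2 g
% yield = 59.4 / 174.2 × 100 = 34.10 %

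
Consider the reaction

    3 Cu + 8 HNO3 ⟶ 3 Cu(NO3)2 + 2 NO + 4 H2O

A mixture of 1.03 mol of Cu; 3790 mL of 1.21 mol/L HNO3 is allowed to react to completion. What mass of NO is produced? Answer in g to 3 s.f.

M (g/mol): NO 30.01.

20.6 g

n(Cu) = 1.030 mol
n(HNO3) = 1.21 × 3790/1000 = 4.586 mol
n/ν → Cu: 0.3433, HNO3: 0.5733; Cu is limiting.
n(NO) = (2/3) × 1.030 = 0.6867 mol
mass = 0.6867 × 30.01 = 20.61 g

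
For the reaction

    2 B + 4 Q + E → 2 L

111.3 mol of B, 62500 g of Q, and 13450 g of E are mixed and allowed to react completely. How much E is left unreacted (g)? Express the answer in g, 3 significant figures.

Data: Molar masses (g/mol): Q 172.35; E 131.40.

6140 g

n(B) = 111.3 mol
n(Q) = 62500 / 172.35 = 362.6 mol
n(E) = 13450 / 131.40 = 102.4 mol
n/ν → B: 55.65, Q: 90.65, E: 102.4; B is limiting.
E consumed = (1/2) × 111.3 = 55.65 mol
E remaining = 102.4 − 55.65 = 46.75 mol
mass = 46.75 × 131.40 = 6143 g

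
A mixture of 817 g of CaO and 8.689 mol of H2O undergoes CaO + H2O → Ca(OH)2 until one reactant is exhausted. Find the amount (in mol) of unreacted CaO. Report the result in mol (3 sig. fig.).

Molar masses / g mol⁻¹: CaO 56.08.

5.88 mol

n(CaO) = 817.0 / 56.08 = 14.57 mol
n(H2O) = 8.689 mol
n/ν for CaO = 14.57/1 = 14.57
n/ν for H2O = 8.689/1 = 8.689
Smallest n/ν is H2O → limiting reagent.
CaO consumed = (1/1) × 8.689 = 8.689 mol
CaO remaining = 14.57 − 8.689 = 5.881 mol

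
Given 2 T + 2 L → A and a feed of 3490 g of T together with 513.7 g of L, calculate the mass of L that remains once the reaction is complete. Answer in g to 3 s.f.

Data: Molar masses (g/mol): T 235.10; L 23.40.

n(T) = 3490 / 235.10 = 14.84 mol
n(L) = 513.7 / 23.40 = 21.95 mol
n/ν for T = 14.84/2 = 7.420
n/ν for L = 21.95/2 = 10.98
Smallest n/ν is T → limiting reagent.
L consumed = (2/2) × 14.84 = 14.84 mol
L remaining = 21.95 − 14.84 = 7.110 mol
mass = 7.110 × 23.40 = 166.4 g

166 g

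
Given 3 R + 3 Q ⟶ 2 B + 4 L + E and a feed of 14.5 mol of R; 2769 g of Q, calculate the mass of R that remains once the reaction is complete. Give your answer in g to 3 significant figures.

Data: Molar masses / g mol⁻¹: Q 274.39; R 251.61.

1110 g

n(R) = 14.50 mol
n(Q) = 2769 / 274.39 = 10.09 mol
n/ν → R: 4.833, Q: 3.363; Q is limiting.
R consumed = (3/3) × 10.09 = 10.09 mol
R remaining = 14.50 − 10.09 = 4.410 mol
mass = 4.410 × 251.61 = 1110 g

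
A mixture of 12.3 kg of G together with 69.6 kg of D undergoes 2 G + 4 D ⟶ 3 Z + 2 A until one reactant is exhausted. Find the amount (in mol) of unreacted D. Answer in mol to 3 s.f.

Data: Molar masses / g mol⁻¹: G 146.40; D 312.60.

54.6 mol

n(G) = 12.30×1000 / 146.40 = 84.02 mol
n(D) = 69.60×1000 / 312.60 = 222.6 mol
n/ν for G = 84.02/2 = 42.01
n/ν for D = 222.6/4 = 55.65
Smallest n/ν is G → limiting reagent.
D consumed = (4/2) × 84.02 = 168.0 mol
D remaining = 222.6 − 168.0 = 54.60 mol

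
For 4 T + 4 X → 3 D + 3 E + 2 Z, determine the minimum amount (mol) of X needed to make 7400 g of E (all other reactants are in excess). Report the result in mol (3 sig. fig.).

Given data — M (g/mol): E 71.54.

n(E) = 7400 / 71.54 = 103.4 mol
n(X) = (4/3) × 103.4 = 137.9 mol

138 mol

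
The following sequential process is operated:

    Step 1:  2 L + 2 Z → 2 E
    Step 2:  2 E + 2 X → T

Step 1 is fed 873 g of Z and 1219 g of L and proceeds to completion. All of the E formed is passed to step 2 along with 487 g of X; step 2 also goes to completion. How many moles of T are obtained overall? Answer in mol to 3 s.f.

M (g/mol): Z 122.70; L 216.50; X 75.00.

2.82 mol

Step 1:
n(Z) = 873.0 / 122.70 = 7.115 mol
n(L) = 1219 / 216.50 = 5.630 mol
n/ν → Z: 3.558, L: 2.815; L is limiting.
n(E) produced = (2/2) × 5.630 = 5.630 mol
Step 2:
n(E) available = 5.630 mol
n(X) = 487.0 / 75.00 = 6.493 mol
n/ν → E: 2.815, X: 3.247; E is limiting.
n(T) = (1/2) × 5.630 = 2.815 mol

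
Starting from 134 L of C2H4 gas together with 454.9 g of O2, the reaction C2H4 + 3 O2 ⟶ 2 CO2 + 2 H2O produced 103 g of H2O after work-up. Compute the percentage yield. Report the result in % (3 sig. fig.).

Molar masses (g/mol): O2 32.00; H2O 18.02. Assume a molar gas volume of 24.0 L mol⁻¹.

n(C2H4) = 134.0 / 24.0 = 5.583 mol
n(O2) = 454.9 / 32.00 = 14.22 mol
n/ν for C2H4 = 5.583/1 = 5.583
n/ν for O2 = 14.22/3 = 4.740
Smallest n/ν is O2 → limiting reagent.
theoretical n(H2O) = (2/3) × 14.22 = 9.480 mol → 170.8 g
% yield = 103 / 170.8 × 100 = 60.30 %

60.3 %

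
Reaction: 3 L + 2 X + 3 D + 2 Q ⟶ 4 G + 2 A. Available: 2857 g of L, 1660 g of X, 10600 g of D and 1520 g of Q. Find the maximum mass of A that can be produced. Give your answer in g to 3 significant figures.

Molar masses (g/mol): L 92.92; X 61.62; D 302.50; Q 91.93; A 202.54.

n(L) = 2857 / 92.92 = 30.75 mol
n(X) = 1660 / 61.62 = 26.94 mol
n(D) = 10600 / 302.50 = 35.04 mol
n(Q) = 1520 / 91.93 = 16.53 mol
n/ν for L = 30.75/3 = 10.25
n/ν for X = 26.94/2 = 13.47
n/ν for D = 35.04/3 = 11.68
n/ν for Q = 16.53/2 = 8.265
Smallest n/ν is Q → limiting reagent.
n(A) = (2/2) × 16.53 = 16.53 mol
mass = 16.53 × 202.54 = 3348 g

3350 g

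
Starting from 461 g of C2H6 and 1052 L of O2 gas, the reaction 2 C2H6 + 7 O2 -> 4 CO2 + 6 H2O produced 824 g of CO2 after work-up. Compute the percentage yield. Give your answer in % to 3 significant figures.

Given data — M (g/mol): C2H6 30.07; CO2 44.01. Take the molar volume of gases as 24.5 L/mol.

n(C2H6) = 461.0 / 30.07 = 15.33 mol
n(O2) = 1052 / 24.5 = 42.94 mol
n/ν → C2H6: 7.665, O2: 6.134; O2 is limiting.
theoretical n(CO2) = (4/7) × 42.94 = 24.54 mol → 1080 g
% yield = 824 / 1080 × 100 = 76.30 %

76.3 %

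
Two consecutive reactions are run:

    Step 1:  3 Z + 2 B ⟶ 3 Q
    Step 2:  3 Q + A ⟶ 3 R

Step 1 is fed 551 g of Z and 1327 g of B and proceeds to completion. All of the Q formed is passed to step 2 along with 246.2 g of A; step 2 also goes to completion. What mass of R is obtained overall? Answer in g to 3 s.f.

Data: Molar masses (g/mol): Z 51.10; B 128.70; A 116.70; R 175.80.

1110 g

Step 1:
n(Z) = 551.0 / 51.10 = 10.78 mol
n(B) = 1327 / 128.70 = 10.31 mol
n/ν → Z: 3.593, B: 5.155; Z is limiting.
n(Q) produced = (3/3) × 10.78 = 10.78 mol
Step 2:
n(Q) available = 10.78 mol
n(A) = 246.2 / 116.70 = 2.110 mol
n/ν → Q: 3.593, A: 2.110; A is limiting.
n(R) = (3/1) × 2.110 = 6.330 mol
mass = 6.330 × 175.80 = 1113 g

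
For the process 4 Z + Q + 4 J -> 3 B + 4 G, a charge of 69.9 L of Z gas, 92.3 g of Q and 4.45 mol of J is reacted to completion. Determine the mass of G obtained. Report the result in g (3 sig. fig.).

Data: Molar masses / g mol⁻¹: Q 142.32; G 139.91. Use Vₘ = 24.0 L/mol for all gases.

363 g

n(Z) = 69.90 / 24.0 = 2.913 mol
n(Q) = 92.30 / 142.32 = 0.6485 mol
n(J) = 4.450 mol
n/ν for Z = 2.913/4 = 0.7283
n/ν for Q = 0.6485/1 = 0.6485
n/ν for J = 4.450/4 = 1.113
Smallest n/ν is Q → limiting reagent.
n(G) = (4/1) × 0.6485 = 2.594 mol
mass = 2.594 × 139.91 = 362.9 g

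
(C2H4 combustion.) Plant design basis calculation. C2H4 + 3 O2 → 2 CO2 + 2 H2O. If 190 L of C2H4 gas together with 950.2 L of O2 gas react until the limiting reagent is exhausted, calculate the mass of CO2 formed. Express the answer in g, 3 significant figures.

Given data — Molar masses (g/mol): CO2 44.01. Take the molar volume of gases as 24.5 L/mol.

683 g

n(C2H4) = 190.0 / 24.5 = 7.755 mol
n(O2) = 950.2 / 24.5 = 38.78 mol
n/ν for C2H4 = 7.755/1 = 7.755
n/ν for O2 = 38.78/3 = 12.93
Smallest n/ν is C2H4 → limiting reagent.
n(CO2) = (2/1) × 7.755 = 15.51 mol
mass = 15.51 × 44.01 = 682.6 g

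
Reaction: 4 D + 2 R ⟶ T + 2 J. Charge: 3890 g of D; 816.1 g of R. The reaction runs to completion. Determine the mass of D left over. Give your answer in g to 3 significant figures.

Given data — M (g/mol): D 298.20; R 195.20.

n(D) = 3890 / 298.20 = 13.04 mol
n(R) = 816.1 / 195.20 = 4.181 mol
n/ν for D = 13.04/4 = 3.260
n/ν for R = 4.181/2 = 2.091
Smallest n/ν is R → limiting reagent.
D consumed = (4/2) × 4.181 = 8.362 mol
D remaining = 13.04 − 8.362 = 4.678 mol
mass = 4.678 × 298.20 = 1395 g

1400 g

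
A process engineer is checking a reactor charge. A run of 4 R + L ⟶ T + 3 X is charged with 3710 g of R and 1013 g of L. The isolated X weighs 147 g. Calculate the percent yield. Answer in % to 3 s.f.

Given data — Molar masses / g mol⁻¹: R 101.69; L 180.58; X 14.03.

62.3 %

n(R) = 3710 / 101.69 = 36.48 mol
n(L) = 1013 / 180.58 = 5.610 mol
n/ν → R: 9.120, L: 5.610; L is limiting.
theoretical n(X) = (3/1) × 5.610 = 16.83 mol → 236.1 g
% yield = 147 / 236.1 × 100 = 62.26 %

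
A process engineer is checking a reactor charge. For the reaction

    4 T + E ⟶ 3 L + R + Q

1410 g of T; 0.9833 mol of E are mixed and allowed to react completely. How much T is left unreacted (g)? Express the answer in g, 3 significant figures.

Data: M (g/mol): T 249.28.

n(T) = 1410 / 249.28 = 5.656 mol
n(E) = 0.9833 mol
n/ν for T = 5.656/4 = 1.414
n/ν for E = 0.9833/1 = 0.9833
Smallest n/ν is E → limiting reagent.
T consumed = (4/1) × 0.9833 = 3.933 mol
T remaining = 5.656 − 3.933 = 1.723 mol
mass = 1.723 × 249.28 = 429.5 g

430 g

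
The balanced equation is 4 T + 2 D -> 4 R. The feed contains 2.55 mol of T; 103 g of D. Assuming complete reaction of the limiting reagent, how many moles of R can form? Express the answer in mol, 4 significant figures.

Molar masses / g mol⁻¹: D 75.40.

2.550 mol

n(T) = 2.550 mol
n(D) = 103.0 / 75.40 = 1.366 mol
n/ν for T = 2.550/4 = 0.6375
n/ν for D = 1.366/2 = 0.6830
Smallest n/ν is T → limiting reagent.
n(R) = (4/4) × 2.550 = 2.550 mol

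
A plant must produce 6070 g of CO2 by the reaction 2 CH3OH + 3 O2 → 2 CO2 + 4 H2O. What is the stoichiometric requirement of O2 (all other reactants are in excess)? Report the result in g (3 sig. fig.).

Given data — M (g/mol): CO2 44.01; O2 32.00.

n(CO2) = 6070 / 44.01 = 137.9 mol
n(O2) = (3/2) × 137.9 = 206.9 mol
mass = 206.9 × 32.00 = 6621 g

6620 g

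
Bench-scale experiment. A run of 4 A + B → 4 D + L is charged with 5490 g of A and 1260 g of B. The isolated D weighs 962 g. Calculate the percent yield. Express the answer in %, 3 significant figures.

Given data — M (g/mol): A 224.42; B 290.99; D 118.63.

46.8 %

n(A) = 5490 / 224.42 = 24.46 mol
n(B) = 1260 / 290.99 = 4.330 mol
n/ν for A = 24.46/4 = 6.115
n/ν for B = 4.330/1 = 4.330
Smallest n/ν is B → limiting reagent.
theoretical n(D) = (4/1) × 4.330 = 17.32 mol → 2055 g
% yield = 962 / 2055 × 100 = 46.81 %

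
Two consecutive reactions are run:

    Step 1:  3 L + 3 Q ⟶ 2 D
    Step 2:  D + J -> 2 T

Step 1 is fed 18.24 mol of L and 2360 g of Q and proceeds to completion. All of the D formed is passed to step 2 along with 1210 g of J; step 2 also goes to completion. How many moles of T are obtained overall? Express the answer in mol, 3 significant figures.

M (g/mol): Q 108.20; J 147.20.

16.4 mol

Step 1:
n(L) = 18.24 mol
n(Q) = 2360 / 108.20 = 21.81 mol
n/ν for L = 18.24/3 = 6.080
n/ν for Q = 21.81/3 = 7.270
Smallest n/ν is L → limiting reagent.
n(D) produced = (2/3) × 18.24 = 12.16 mol
Step 2:
n(D) available = 12.16 mol
n(J) = 1210 / 147.20 = 8.220 mol
n/ν for D = 12.16/1 = 12.16
n/ν for J = 8.220/1 = 8.220
Smallest n/ν is J → limiting reagent.
n(T) = (2/1) × 8.220 = 16.44 mol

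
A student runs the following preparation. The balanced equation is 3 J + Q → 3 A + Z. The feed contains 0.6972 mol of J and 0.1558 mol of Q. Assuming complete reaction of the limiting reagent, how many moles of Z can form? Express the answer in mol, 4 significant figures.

n(J) = 0.6972 mol
n(Q) = 0.1558 mol
n/ν for J = 0.6972/3 = 0.2324
n/ν for Q = 0.1558/1 = 0.1558
Smallest n/ν is Q → limiting reagent.
n(Z) = (1/1) × 0.1558 = 0.1558 mol

0.1558 mol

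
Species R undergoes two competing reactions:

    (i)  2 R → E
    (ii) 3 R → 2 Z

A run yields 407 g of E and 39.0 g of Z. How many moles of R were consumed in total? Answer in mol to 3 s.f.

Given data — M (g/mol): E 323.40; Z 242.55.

n(E) = 407 / 323.40 = 1.259 mol
n(Z) = 39.0 / 242.55 = 0.1608 mol
n(R) via (i) = (2/1)×1.259 = 2.518 mol
n(R) via (ii) = (3/2)×0.1608 = 0.2412 mol
total n(R) = 2.518 + 0.2412 = 2.759 mol

2.76 mol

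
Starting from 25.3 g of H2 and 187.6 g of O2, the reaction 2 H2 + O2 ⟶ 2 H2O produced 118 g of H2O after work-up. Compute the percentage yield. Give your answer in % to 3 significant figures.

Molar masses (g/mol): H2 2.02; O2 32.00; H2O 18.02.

55.8 %

n(H2) = 25.30 / 2.02 = 12.52 mol
n(O2) = 187.6 / 32.00 = 5.863 mol
n/ν for H2 = 12.52/2 = 6.260
n/ν for O2 = 5.863/1 = 5.863
Smallest n/ν is O2 → limiting reagent.
theoretical n(H2O) = (2/1) × 5.863 = 11.73 mol → 211.4 g
% yield = 118 / 211.4 × 100 = 55.82 %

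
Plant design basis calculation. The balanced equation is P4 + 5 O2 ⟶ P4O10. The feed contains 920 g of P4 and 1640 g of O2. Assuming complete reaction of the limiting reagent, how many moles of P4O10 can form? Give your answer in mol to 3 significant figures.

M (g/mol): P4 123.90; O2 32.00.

7.43 mol

n(P4) = 920.0 / 123.90 = 7.425 mol
n(O2) = 1640 / 32.00 = 51.25 mol
n/ν for P4 = 7.425/1 = 7.425
n/ν for O2 = 51.25/5 = 10.25
Smallest n/ν is P4 → limiting reagent.
n(P4O10) = (1/1) × 7.425 = 7.425 mol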